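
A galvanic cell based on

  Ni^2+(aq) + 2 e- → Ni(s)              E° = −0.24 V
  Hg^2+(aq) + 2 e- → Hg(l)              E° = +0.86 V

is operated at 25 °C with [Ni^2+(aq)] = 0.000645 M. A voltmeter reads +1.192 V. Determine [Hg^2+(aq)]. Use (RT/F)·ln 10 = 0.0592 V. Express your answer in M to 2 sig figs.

The Hg²⁺/Hg couple has the larger reduction potential, so it is the cathode: E°cell = +0.86 − (−0.24) = +1.10 V and n = 2.
Since E = E° − (0.0592/n)·log Q, log Q = n(E° − E)/0.0592 = −3.108.
For Hg^2+(aq) + Ni(s) → Hg(l) + Ni^2+(aq), the reaction quotient is Q = [Ni^2+(aq)] / [Hg^2+(aq)].
Isolating [Hg^2+(aq)] in Q = 10^{−3.108} yields log [Hg^2+(aq)] = −0.082, i.e. 0.83 M.

0.83 M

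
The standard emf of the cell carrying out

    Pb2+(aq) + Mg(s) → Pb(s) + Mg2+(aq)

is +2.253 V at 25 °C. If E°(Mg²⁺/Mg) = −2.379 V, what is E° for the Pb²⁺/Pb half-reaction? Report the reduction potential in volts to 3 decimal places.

In the reaction as written the Pb²⁺/Pb couple is reduced (cathode) and Mg²⁺/Mg is oxidized (anode), so E°cell = E°(Pb²⁺/Pb) − E°(Mg²⁺/Mg).
E°(Pb²⁺/Pb) = E°cell + E°(anode) = +2.253 + (−2.379) = −0.126 V.

−0.126 V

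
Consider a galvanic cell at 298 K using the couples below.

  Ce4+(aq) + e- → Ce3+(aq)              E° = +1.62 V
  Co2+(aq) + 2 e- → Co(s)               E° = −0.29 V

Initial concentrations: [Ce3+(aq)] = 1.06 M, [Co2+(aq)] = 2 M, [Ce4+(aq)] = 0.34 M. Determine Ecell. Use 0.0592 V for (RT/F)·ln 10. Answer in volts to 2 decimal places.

Since E°(Ce⁴⁺/Ce³⁺) > E°(Co²⁺/Co), Ce⁴⁺/Ce³⁺ serves as the cathode.
The standard potential is +1.62 − (−0.29) = +1.91 V and the balanced reaction transfers n = 2 electrons.
For the overall reaction 2 Ce4+(aq) + Co(s) → 2 Ce3+(aq) + Co2+(aq), Q = ([Ce3+(aq)]^2·[Co2+(aq)]) / [Ce4+(aq)]^2 = 19.4, giving log Q = 1.289.
Applying E = E° − (RT ln10/nF)·log Q gives +1.91 − (0.0592/2)(1.289) = +1.87 V.

+1.87 V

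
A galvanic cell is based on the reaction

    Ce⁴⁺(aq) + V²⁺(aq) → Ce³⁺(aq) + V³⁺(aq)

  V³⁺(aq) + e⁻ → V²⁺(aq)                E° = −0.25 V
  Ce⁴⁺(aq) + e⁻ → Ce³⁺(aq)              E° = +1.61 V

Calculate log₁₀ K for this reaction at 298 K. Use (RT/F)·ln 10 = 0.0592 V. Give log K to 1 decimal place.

log K = 31.4

The Ce⁴⁺/Ce³⁺ couple is reduced (cathode); E°cell = +1.61 − (−0.25) = +1.86 V with n = 1.
At equilibrium E = 0, so log K = nE°cell / 0.0592 = (1)(+1.86) / 0.0592 = 31.4.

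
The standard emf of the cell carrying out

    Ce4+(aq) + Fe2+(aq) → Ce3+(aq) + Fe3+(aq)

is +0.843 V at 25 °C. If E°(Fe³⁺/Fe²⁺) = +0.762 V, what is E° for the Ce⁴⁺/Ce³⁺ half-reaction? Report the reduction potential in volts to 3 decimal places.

+1.605 V

In the reaction as written the Ce⁴⁺/Ce³⁺ couple is reduced (cathode) and Fe³⁺/Fe²⁺ is oxidized (anode), so E°cell = E°(Ce⁴⁺/Ce³⁺) − E°(Fe³⁺/Fe²⁺).
E°(Ce⁴⁺/Ce³⁺) = E°cell + E°(anode) = +0.843 + (+0.762) = +1.605 V.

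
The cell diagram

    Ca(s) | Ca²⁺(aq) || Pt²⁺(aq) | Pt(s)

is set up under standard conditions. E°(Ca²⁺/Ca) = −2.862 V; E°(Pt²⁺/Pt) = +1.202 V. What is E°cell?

+4.064 V

By convention the left-hand electrode in cell notation is the anode (oxidation) and the right-hand electrode is the cathode (reduction).
E°cell = E°(right) − E°(left) = +1.202 − (−2.862) = +4.064 V.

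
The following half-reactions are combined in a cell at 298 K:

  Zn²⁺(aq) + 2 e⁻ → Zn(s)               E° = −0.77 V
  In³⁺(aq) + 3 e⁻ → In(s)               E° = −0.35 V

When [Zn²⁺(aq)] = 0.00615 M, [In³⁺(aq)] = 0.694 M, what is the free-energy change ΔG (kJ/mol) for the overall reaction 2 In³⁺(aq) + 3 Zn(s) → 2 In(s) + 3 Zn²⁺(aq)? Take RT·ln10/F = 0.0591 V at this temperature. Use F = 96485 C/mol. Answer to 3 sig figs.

E°cell = −0.35 − (−0.77) = +0.42 V; the balanced reaction transfers n = 6 electrons.
Q = [Zn²⁺(aq)]^3 / [In³⁺(aq)]^2 = 4.83×10^−7, so log Q = −6.316 and E = +0.42 − (0.0591/6)(−6.316) = +0.4822 V.
Then ΔG = −nFE = −6 × 96485 × +0.4822 J/mol = −279 kJ/mol.

−279 kJ/mol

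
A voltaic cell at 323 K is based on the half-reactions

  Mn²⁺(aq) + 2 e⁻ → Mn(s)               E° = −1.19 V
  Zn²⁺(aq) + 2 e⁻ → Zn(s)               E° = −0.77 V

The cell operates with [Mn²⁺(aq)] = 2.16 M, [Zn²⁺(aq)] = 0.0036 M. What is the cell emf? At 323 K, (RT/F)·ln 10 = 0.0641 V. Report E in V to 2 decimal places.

Zn²⁺/Zn is reduced (cathode, E° = −0.77 V) and Mn²⁺/Mn is oxidized (anode).
The standard potential is −0.77 − (−1.19) = +0.42 V and the balanced reaction transfers n = 2 electrons.
Balancing gives Zn²⁺(aq) + Mn(s) → Zn(s) + Mn²⁺(aq); hence Q = [Mn²⁺(aq)] / [Zn²⁺(aq)] = 600 (log Q = 2.778).
By the Nernst equation, E = +0.42 − (0.0641/2)·(2.778) = +0.33 V.

+0.33 V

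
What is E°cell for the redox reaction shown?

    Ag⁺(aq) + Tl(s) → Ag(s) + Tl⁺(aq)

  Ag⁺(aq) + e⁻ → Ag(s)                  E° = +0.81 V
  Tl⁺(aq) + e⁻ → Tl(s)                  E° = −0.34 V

+1.15 V

Ag⁺(aq) gains electrons, so the Ag⁺/Ag couple is the cathode; the Tl⁺/Tl couple is the anode.
E°cell = E°(cathode) − E°(anode) = +0.81 − (−0.34) = +1.15 V.
The positive value indicates the reaction is spontaneous as written.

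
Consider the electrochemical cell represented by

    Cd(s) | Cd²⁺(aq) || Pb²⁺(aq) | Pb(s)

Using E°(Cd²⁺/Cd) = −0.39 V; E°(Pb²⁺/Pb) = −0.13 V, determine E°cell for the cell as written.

+0.26 V

By convention the left-hand electrode in cell notation is the anode (oxidation) and the right-hand electrode is the cathode (reduction).
E°cell = E°(right) − E°(left) = −0.13 − (−0.39) = +0.26 V.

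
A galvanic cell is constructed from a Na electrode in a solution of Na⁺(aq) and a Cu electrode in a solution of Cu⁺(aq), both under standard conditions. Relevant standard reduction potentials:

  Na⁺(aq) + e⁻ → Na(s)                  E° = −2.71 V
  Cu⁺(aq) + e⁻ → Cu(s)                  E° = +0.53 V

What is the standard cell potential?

Of the two couples in this cell, the one with the more positive reduction potential is reduced at the cathode: here that is Cu⁺/Cu (+0.53 V); Na⁺/Na (−2.71 V) is the anode.
E°cell = E°(cathode) − E°(anode) = +0.53 − (−2.71) = +3.24 V.

+3.24 V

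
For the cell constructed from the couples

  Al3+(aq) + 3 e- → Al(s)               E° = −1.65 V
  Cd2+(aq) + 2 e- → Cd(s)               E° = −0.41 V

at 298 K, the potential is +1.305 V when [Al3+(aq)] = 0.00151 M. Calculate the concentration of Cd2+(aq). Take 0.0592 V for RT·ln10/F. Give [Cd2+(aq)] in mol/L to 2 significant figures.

2.1 M

The Cd²⁺/Cd couple has the larger reduction potential, so it is the cathode: E°cell = −0.41 − (−1.65) = +1.24 V and n = 6.
From the Nernst equation, log Q = n(E° − E)/0.0592 = 6·(+1.24 − (+1.305))/0.0592 = −6.588.
The balanced reaction is 3 Cd2+(aq) + 2 Al(s) → 3 Cd(s) + 2 Al3+(aq), so Q = [Al3+(aq)]^2 / [Cd2+(aq)]^3.
Solving for the unknown gives log [Cd2+(aq)] = 0.315, so [Cd2+(aq)] ≈ 2.1 M.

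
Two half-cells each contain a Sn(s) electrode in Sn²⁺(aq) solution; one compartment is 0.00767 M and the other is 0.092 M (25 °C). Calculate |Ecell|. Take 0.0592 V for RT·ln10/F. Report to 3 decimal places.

For a concentration cell E°cell = 0, since both electrodes use the same couple.
The compartment with the higher Sn²⁺(aq) concentration (0.092 M) acts as the cathode; ions are reduced there and produced at the dilute (0.00767 M) anode.
With n = 2, Ecell = −(0.0592/2)·log([dilute]/[conc]) = −(0.0592/2)·log(0.00767/0.092) = +0.032 V.

0.032 V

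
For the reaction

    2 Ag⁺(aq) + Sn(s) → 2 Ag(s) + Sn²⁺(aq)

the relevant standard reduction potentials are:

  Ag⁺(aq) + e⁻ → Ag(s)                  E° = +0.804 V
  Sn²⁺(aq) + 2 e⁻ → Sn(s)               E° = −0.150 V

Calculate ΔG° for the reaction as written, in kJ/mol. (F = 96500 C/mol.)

−184 kJ/mol

In the reaction as written Ag⁺(aq) is reduced, so the Ag⁺/Ag couple is the cathode and Sn²⁺/Sn is the anode.
E°cell = +0.804 − (−0.150) = +0.954 V; balancing electrons gives n = 2.
ΔG° = −nFE°cell = −(2)(96500)(+0.954) J/mol = −184 kJ/mol.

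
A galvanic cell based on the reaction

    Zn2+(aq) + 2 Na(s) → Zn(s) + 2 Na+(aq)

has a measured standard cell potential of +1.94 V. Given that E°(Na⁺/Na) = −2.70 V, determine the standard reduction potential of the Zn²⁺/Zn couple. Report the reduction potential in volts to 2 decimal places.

In the reaction as written the Zn²⁺/Zn couple is reduced (cathode) and Na⁺/Na is oxidized (anode), so E°cell = E°(Zn²⁺/Zn) − E°(Na⁺/Na).
E°(Zn²⁺/Zn) = E°cell + E°(anode) = +1.94 + (−2.70) = −0.76 V.

−0.76 V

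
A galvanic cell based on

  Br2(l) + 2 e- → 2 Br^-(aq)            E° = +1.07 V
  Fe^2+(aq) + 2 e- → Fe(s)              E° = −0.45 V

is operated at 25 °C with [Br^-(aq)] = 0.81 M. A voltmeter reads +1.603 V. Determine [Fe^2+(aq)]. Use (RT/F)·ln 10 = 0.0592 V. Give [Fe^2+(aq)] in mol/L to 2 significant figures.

0.0024 M

Br₂/Br⁻ is the cathode (higher E°); E°cell = +1.07 − (−0.45) = +1.52 V with n = 2.
Rearranging E = E° − (0.0592/n)·log Q gives log Q = 2(+1.52 − (+1.603))/0.0592 = −2.804.
Balancing electrons gives Br2(l) + Fe(s) → 2 Br^-(aq) + Fe^2+(aq); thus Q = [Br^-(aq)]^2·[Fe^2+(aq)].
Solving for the unknown gives log [Fe^2+(aq)] = −2.621, so [Fe^2+(aq)] ≈ 0.0024 M.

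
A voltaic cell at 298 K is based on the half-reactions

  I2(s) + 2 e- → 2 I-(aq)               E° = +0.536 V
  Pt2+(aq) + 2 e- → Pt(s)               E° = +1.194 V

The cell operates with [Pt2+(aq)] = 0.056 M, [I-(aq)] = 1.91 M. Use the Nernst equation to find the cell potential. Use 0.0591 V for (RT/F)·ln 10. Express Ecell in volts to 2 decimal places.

+0.64 V

Pt²⁺/Pt is reduced (cathode, E° = +1.194 V) and I₂/I⁻ is oxidized (anode).
E°cell = E°cat − E°an = +1.194 − (+0.536) = +0.658 V; n = 2.
Balancing gives Pt2+(aq) + 2 I-(aq) → Pt(s) + I2(s); hence Q = 1 / ([Pt2+(aq)]·[I-(aq)]^2) = 4.89 (log Q = 0.690).
By the Nernst equation, E = +0.658 − (0.0591/2)·(0.690) = +0.64 V.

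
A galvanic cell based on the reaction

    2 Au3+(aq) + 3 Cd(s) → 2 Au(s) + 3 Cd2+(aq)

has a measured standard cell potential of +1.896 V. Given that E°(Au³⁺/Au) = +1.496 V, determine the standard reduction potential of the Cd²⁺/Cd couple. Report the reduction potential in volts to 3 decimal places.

In the reaction as written the Au³⁺/Au couple is reduced (cathode) and Cd²⁺/Cd is oxidized (anode), so E°cell = E°(Au³⁺/Au) − E°(Cd²⁺/Cd).
E°(Cd²⁺/Cd) = E°(cathode) − E°cell = +1.496 − (+1.896) = −0.400 V.

−0.400 V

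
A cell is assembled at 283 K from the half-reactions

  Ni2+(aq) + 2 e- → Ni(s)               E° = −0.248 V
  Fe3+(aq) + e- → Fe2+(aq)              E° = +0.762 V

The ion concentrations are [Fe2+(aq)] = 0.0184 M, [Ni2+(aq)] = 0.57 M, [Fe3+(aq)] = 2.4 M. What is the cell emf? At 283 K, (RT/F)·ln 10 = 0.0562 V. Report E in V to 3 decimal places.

+1.136 V

The Fe³⁺/Fe²⁺ couple has the more positive E°, so it is the cathode; Ni²⁺/Ni is the anode.
E°cell = +0.762 − (−0.248) = +1.010 V, with n = 2 electrons transferred.
Balancing gives 2 Fe3+(aq) + Ni(s) → 2 Fe2+(aq) + Ni2+(aq); hence Q = ([Fe2+(aq)]^2·[Ni2+(aq)]) / [Fe3+(aq)]^2 = 3.35×10^−5 (log Q = −4.475).
By the Nernst equation, E = +1.010 − (0.0562/2)·(−4.475) = +1.136 V.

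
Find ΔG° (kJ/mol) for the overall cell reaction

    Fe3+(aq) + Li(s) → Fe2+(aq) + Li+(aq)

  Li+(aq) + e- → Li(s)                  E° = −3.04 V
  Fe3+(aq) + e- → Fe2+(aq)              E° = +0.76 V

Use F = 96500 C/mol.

In the reaction as written Fe3+(aq) is reduced, so the Fe³⁺/Fe²⁺ couple is the cathode and Li⁺/Li is the anode.
E°cell = +0.76 − (−3.04) = +3.80 V; balancing electrons gives n = 1.
ΔG° = −nFE°cell = −(1)(96500)(+3.80) J/mol = −367 kJ/mol.

−367 kJ/mol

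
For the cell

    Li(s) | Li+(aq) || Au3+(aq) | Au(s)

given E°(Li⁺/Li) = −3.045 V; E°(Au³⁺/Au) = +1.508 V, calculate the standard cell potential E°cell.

+4.553 V

By convention the left-hand electrode in cell notation is the anode (oxidation) and the right-hand electrode is the cathode (reduction).
E°cell = E°(right) − E°(left) = +1.508 − (−3.045) = +4.553 V.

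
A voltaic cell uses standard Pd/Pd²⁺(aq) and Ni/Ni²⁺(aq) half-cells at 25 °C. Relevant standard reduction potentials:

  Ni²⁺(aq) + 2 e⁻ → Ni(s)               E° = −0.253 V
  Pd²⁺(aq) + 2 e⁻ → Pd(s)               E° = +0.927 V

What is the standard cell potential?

Of the two couples in this cell, the one with the more positive reduction potential is reduced at the cathode: here that is Pd²⁺/Pd (+0.927 V); Ni²⁺/Ni (−0.253 V) is the anode.
E°cell = E°(cathode) − E°(anode) = +0.927 − (−0.253) = +1.180 V.

+1.180 V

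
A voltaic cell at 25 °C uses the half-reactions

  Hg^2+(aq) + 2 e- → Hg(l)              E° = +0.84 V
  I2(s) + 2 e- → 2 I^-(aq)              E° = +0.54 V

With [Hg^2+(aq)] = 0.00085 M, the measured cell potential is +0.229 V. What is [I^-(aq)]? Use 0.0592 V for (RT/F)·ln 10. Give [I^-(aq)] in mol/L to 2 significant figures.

2.2 M

Hg²⁺/Hg is the cathode (higher E°); E°cell = +0.84 − (+0.54) = +0.30 V with n = 2.
From the Nernst equation, log Q = n(E° − E)/0.0592 = 2·(+0.30 − (+0.229))/0.0592 = 2.399.
For Hg^2+(aq) + 2 I^-(aq) → Hg(l) + I2(s), the reaction quotient is Q = 1 / ([Hg^2+(aq)]·[I^-(aq)]^2).
Substituting the known concentrations and solving, log [I^-(aq)] = 0.336 and [I^-(aq)] = 2.2 M.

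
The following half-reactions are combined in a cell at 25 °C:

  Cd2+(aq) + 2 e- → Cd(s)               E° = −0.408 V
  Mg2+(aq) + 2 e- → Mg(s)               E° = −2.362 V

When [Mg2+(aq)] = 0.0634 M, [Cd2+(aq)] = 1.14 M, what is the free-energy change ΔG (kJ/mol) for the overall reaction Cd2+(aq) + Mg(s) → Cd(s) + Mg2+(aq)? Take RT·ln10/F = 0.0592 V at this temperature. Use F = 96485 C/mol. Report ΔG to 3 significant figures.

−384 kJ/mol

With Cd²⁺/Cd reduced at the cathode, E°cell = −0.408 − (−2.362) = +1.954 V and n = 2.
Q = [Mg2+(aq)] / [Cd2+(aq)] = 0.0556, so log Q = −1.255 and E = +1.954 − (0.0592/2)(−1.255) = +1.9911 V.
Finally ΔG = −nFE = −(2)(96485 C/mol)(+1.9911 V) = −384 kJ/mol.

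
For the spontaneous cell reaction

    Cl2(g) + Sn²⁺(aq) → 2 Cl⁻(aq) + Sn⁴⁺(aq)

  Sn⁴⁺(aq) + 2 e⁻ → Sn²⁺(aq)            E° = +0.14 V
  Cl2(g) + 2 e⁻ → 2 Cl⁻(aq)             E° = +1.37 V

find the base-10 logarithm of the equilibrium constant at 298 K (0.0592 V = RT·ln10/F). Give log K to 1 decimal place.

The Cl₂/Cl⁻ couple is reduced (cathode); E°cell = +1.37 − (+0.14) = +1.23 V with n = 2.
At equilibrium E = 0, so log K = nE°cell / 0.0592 = (2)(+1.23) / 0.0592 = 41.6.

log K = 41.6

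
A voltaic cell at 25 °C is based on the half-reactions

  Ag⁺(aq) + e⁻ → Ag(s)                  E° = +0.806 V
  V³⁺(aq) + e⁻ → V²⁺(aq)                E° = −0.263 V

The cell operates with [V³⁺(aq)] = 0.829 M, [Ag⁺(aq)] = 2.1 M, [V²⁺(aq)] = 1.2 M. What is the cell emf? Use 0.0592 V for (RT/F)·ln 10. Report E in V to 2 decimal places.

+1.10 V

The Ag⁺/Ag couple has the more positive E°, so it is the cathode; V³⁺/V²⁺ is the anode.
The standard potential is +0.806 − (−0.263) = +1.069 V and the balanced reaction transfers n = 1 electron.
For the overall reaction Ag⁺(aq) + V²⁺(aq) → Ag(s) + V³⁺(aq), Q = [V³⁺(aq)] / ([Ag⁺(aq)]·[V²⁺(aq)]) = 0.329, giving log Q = −0.483.
E = E° − (0.0592/n)·log Q = +1.069 − (0.0592/1)(−0.483) = +1.10 V.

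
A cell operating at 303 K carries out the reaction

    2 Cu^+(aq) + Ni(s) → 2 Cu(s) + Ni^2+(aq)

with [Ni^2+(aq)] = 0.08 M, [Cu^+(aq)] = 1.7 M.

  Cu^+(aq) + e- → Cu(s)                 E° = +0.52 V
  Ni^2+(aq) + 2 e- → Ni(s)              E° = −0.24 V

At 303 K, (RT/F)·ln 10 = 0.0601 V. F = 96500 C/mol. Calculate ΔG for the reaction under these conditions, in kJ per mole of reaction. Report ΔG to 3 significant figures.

E°cell = +0.52 − (−0.24) = +0.76 V; the balanced reaction transfers n = 2 electrons.
Q = [Ni^2+(aq)] / [Cu^+(aq)]^2 = 0.0277, so log Q = −1.558 and E = +0.76 − (0.0601/2)(−1.558) = +0.8068 V.
ΔG = −nFE = −(2)(96500)(+0.8068) J/mol = −156 kJ/mol.

−156 kJ/mol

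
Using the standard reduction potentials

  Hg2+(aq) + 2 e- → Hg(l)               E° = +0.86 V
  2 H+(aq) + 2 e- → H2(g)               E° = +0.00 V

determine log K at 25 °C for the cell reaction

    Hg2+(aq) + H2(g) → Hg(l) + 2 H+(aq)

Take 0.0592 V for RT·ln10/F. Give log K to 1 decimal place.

The Hg²⁺/Hg couple is reduced (cathode); E°cell = +0.86 − (+0.00) = +0.86 V with n = 2.
At equilibrium E = 0, so log K = nE°cell / 0.0592 = (2)(+0.86) / 0.0592 = 29.1.

log K = 29.1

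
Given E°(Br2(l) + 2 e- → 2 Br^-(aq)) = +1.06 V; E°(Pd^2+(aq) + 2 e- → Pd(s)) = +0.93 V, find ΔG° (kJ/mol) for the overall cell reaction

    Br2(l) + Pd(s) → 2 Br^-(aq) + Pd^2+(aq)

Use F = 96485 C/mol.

−25.1 kJ/mol

In the reaction as written Br2(l) is reduced, so the Br₂/Br⁻ couple is the cathode and Pd²⁺/Pd is the anode.
E°cell = +1.06 − (+0.93) = +0.13 V; balancing electrons gives n = 2.
ΔG° = −nFE°cell = −(2)(96485)(+0.13) J/mol = −25.1 kJ/mol.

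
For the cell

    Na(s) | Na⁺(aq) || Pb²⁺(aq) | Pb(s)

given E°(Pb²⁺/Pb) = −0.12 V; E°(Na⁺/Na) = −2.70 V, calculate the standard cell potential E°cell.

By convention the left-hand electrode in cell notation is the anode (oxidation) and the right-hand electrode is the cathode (reduction).
E°cell = E°(right) − E°(left) = −0.12 − (−2.70) = +2.58 V.

+2.58 V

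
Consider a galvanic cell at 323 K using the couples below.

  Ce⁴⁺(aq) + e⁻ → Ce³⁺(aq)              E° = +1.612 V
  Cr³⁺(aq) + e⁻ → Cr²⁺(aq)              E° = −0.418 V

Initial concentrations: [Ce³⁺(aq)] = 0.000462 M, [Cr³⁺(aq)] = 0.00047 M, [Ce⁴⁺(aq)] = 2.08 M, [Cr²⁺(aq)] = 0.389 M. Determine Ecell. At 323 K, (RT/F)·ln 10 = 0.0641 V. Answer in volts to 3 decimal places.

+2.451 V

Since E°(Ce⁴⁺/Ce³⁺) > E°(Cr³⁺/Cr²⁺), Ce⁴⁺/Ce³⁺ serves as the cathode.
E°cell = +1.612 − (−0.418) = +2.030 V, with n = 1 electron transferred.
The balanced reaction is Ce⁴⁺(aq) + Cr²⁺(aq) → Ce³⁺(aq) + Cr³⁺(aq), so Q = ([Ce³⁺(aq)]·[Cr³⁺(aq)]) / ([Ce⁴⁺(aq)]·[Cr²⁺(aq)]) = 2.68×10^−7 and log Q = −6.571.
E = E° − (0.0641/n)·log Q = +2.030 − (0.0641/1)(−6.571) = +2.451 V.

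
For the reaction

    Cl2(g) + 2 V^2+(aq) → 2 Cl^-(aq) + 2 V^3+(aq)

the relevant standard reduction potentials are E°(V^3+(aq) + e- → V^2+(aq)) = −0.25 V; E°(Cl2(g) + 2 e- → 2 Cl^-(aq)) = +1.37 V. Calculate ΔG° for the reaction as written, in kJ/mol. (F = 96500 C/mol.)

−313 kJ/mol

In the reaction as written Cl2(g) is reduced, so the Cl₂/Cl⁻ couple is the cathode and V³⁺/V²⁺ is the anode.
E°cell = +1.37 − (−0.25) = +1.62 V; balancing electrons gives n = 2.
ΔG° = −nFE°cell = −(2)(96500)(+1.62) J/mol = −313 kJ/mol.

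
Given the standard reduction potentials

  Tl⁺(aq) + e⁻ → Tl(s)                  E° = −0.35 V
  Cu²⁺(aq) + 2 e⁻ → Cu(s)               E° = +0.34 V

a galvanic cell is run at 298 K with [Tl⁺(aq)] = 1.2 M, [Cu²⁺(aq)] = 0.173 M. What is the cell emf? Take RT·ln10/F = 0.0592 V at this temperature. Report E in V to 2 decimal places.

+0.66 V

The Cu²⁺/Cu couple has the more positive E°, so it is the cathode; Tl⁺/Tl is the anode.
E°cell = +0.34 − (−0.35) = +0.69 V, with n = 2 electrons transferred.
For the overall reaction Cu²⁺(aq) + 2 Tl(s) → Cu(s) + 2 Tl⁺(aq), Q = [Tl⁺(aq)]^2 / [Cu²⁺(aq)] = 8.32, giving log Q = 0.920.
Applying E = E° − (RT ln10/nF)·log Q gives +0.69 − (0.0592/2)(0.920) = +0.66 V.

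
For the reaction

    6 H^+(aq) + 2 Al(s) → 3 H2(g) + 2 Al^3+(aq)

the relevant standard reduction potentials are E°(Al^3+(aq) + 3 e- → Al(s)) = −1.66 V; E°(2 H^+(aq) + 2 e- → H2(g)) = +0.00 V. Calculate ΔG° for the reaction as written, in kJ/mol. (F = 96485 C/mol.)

In the reaction as written H^+(aq) is reduced, so the 2H⁺/H₂ couple is the cathode and Al³⁺/Al is the anode.
E°cell = +0.00 − (−1.66) = +1.66 V; balancing electrons gives n = 6.
ΔG° = −nFE°cell = −(6)(96485)(+1.66) J/mol = −961 kJ/mol.

−961 kJ/mol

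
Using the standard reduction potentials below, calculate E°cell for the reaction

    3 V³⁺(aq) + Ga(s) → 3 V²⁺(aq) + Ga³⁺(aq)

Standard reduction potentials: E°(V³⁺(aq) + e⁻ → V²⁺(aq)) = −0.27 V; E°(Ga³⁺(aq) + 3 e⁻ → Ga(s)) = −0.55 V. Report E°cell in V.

+0.28 V

In the reaction as written, V³⁺(aq) is reduced (cathode) and Ga³⁺(aq) is produced by oxidation at the anode.
E°cell = E°(cathode) − E°(anode) = −0.27 − (−0.55) = +0.28 V.
The positive value indicates the reaction is spontaneous as written.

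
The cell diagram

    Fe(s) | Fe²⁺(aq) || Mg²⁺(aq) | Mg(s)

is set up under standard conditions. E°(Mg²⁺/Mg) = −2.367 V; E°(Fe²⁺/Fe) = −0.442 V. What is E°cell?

By convention the left-hand electrode in cell notation is the anode (oxidation) and the right-hand electrode is the cathode (reduction).
E°cell = E°(right) − E°(left) = −2.367 − (−0.442) = −1.925 V.
The negative sign shows that, as written, the cell would require an external voltage to drive the reaction.

−1.925 V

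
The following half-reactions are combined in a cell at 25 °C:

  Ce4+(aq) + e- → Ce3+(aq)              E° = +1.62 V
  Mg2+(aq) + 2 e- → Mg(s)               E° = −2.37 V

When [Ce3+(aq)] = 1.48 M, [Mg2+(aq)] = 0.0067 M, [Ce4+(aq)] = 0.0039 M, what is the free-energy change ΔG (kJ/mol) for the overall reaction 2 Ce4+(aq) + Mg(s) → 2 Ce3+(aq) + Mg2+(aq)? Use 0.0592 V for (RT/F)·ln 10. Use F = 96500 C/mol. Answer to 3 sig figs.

With Ce⁴⁺/Ce³⁺ reduced at the cathode, E°cell = +1.62 − (−2.37) = +3.99 V and n = 2.
Q = ([Ce3+(aq)]^2·[Mg2+(aq)]) / [Ce4+(aq)]^2 = 965, so log Q = 2.984 and E = +3.99 − (0.0592/2)(2.984) = +3.9017 V.
Then ΔG = −nFE = −2 × 96500 × +3.9017 J/mol = −753 kJ/mol.

−753 kJ/mol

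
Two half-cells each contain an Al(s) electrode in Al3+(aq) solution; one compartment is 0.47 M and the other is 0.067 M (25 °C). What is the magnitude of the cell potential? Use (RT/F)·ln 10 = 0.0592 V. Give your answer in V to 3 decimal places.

For a concentration cell E°cell = 0, since both electrodes use the same couple.
The compartment with the higher Al3+(aq) concentration (0.47 M) acts as the cathode; ions are reduced there and produced at the dilute (0.067 M) anode.
With n = 3, Ecell = −(0.0592/3)·log([dilute]/[conc]) = −(0.0592/3)·log(0.067/0.47) = +0.017 V.

0.017 V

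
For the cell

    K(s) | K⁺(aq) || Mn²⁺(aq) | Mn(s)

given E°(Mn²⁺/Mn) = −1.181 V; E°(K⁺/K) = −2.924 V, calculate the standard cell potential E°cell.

+1.743 V

By convention the left-hand electrode in cell notation is the anode (oxidation) and the right-hand electrode is the cathode (reduction).
E°cell = E°(right) − E°(left) = −1.181 − (−2.924) = +1.743 V.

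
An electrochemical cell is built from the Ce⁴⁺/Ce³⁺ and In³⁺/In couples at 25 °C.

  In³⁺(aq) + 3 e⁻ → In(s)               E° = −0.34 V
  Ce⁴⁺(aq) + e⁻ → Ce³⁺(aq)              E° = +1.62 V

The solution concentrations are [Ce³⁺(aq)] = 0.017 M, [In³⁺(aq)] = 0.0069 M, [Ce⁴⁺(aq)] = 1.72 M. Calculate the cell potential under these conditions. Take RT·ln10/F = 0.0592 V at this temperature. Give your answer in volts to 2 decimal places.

+2.12 V

The Ce⁴⁺/Ce³⁺ couple has the more positive E°, so it is the cathode; In³⁺/In is the anode.
E°cell = +1.62 − (−0.34) = +1.96 V, with n = 3 electrons transferred.
For the overall reaction 3 Ce⁴⁺(aq) + In(s) → 3 Ce³⁺(aq) + In³⁺(aq), Q = ([Ce³⁺(aq)]^3·[In³⁺(aq)]) / [Ce⁴⁺(aq)]^3 = 6.66×10^−9, giving log Q = −8.176.
By the Nernst equation, E = +1.96 − (0.0592/3)·(−8.176) = +2.12 V.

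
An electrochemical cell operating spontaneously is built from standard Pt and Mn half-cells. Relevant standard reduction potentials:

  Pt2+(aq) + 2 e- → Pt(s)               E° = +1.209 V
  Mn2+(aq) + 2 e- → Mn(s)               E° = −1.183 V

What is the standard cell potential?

+2.392 V

Of the two couples in this cell, the one with the more positive reduction potential is reduced at the cathode: here that is Pt²⁺/Pt (+1.209 V); Mn²⁺/Mn (−1.183 V) is the anode.
E°cell = E°(cathode) − E°(anode) = +1.209 − (−1.183) = +2.392 V.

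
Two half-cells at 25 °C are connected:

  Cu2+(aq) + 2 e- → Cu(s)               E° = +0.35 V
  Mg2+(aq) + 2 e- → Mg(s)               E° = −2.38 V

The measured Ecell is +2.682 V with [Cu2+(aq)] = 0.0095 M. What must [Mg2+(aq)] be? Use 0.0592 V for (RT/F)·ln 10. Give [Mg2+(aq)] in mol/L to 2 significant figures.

0.40 M

The Cu²⁺/Cu couple has the larger reduction potential, so it is the cathode: E°cell = +0.35 − (−2.38) = +2.73 V and n = 2.
Rearranging E = E° − (0.0592/n)·log Q gives log Q = 2(+2.73 − (+2.682))/0.0592 = 1.622.
For Cu2+(aq) + Mg(s) → Cu(s) + Mg2+(aq), the reaction quotient is Q = [Mg2+(aq)] / [Cu2+(aq)].
Solving for the unknown gives log [Mg2+(aq)] = −0.400, so [Mg2+(aq)] ≈ 0.40 M.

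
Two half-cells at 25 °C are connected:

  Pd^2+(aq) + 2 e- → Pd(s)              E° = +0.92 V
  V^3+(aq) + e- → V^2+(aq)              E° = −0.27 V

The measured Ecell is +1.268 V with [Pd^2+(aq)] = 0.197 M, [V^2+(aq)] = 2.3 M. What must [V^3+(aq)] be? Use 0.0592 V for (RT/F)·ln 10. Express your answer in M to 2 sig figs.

0.049 M

The Pd²⁺/Pd couple has the larger reduction potential, so it is the cathode: E°cell = +0.92 − (−0.27) = +1.19 V and n = 2.
Rearranging E = E° − (0.0592/n)·log Q gives log Q = 2(+1.19 − (+1.268))/0.0592 = −2.635.
The balanced reaction is Pd^2+(aq) + 2 V^2+(aq) → Pd(s) + 2 V^3+(aq), so Q = [V^3+(aq)]^2 / ([Pd^2+(aq)]·[V^2+(aq)]^2).
Substituting the known concentrations and solving, log [V^3+(aq)] = −1.309 and [V^3+(aq)] = 0.049 M.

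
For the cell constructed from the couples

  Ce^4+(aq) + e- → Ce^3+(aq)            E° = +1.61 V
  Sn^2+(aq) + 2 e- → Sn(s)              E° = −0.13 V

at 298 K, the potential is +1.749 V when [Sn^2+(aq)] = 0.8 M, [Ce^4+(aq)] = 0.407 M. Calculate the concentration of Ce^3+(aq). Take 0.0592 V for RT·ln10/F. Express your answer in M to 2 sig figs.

0.32 M

The Ce⁴⁺/Ce³⁺ couple has the larger reduction potential, so it is the cathode: E°cell = +1.61 − (−0.13) = +1.74 V and n = 2.
Rearranging E = E° − (0.0592/n)·log Q gives log Q = 2(+1.74 − (+1.749))/0.0592 = −0.304.
Balancing electrons gives 2 Ce^4+(aq) + Sn(s) → 2 Ce^3+(aq) + Sn^2+(aq); thus Q = ([Ce^3+(aq)]^2·[Sn^2+(aq)]) / [Ce^4+(aq)]^2.
Isolating [Ce^3+(aq)] in Q = 10^{−0.304} yields log [Ce^3+(aq)] = −0.494, i.e. 0.32 M.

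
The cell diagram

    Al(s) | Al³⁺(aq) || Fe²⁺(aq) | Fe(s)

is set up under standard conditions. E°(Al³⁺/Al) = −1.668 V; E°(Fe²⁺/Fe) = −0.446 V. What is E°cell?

By convention the left-hand electrode in cell notation is the anode (oxidation) and the right-hand electrode is the cathode (reduction).
E°cell = E°(right) − E°(left) = −0.446 − (−1.668) = +1.222 V.

+1.222 V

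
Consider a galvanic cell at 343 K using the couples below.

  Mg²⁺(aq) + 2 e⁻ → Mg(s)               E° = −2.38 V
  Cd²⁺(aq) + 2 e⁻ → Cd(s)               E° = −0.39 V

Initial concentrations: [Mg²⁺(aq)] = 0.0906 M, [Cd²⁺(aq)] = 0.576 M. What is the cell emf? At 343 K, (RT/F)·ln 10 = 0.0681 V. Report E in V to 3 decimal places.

+2.017 V

Since E°(Cd²⁺/Cd) > E°(Mg²⁺/Mg), Cd²⁺/Cd serves as the cathode.
E°cell = −0.39 − (−2.38) = +1.99 V, with n = 2 electrons transferred.
Balancing gives Cd²⁺(aq) + Mg(s) → Cd(s) + Mg²⁺(aq); hence Q = [Mg²⁺(aq)] / [Cd²⁺(aq)] = 0.157 (log Q = −0.803).
Applying E = E° − (RT ln10/nF)·log Q gives +1.99 − (0.0681/2)(−0.803) = +2.017 V.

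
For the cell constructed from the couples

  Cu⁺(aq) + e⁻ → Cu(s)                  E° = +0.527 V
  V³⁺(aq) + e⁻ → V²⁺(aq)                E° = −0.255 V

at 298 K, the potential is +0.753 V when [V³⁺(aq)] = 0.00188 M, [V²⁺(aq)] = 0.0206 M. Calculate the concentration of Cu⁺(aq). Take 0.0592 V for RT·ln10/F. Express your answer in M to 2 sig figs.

0.030 M

The Cu⁺/Cu couple has the larger reduction potential, so it is the cathode: E°cell = +0.527 − (−0.255) = +0.782 V and n = 1.
Since E = E° − (0.0592/n)·log Q, log Q = n(E° − E)/0.0592 = 0.490.
The balanced reaction is Cu⁺(aq) + V²⁺(aq) → Cu(s) + V³⁺(aq), so Q = [V³⁺(aq)] / ([Cu⁺(aq)]·[V²⁺(aq)]).
Isolating [Cu⁺(aq)] in Q = 10^{0.490} yields log [Cu⁺(aq)] = −1.530, i.e. 0.030 M.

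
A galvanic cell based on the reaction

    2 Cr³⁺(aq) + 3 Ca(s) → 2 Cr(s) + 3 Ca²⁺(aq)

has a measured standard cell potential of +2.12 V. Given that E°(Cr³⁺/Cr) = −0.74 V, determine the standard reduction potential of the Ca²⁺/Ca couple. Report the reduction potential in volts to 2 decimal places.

−2.86 V

In the reaction as written the Cr³⁺/Cr couple is reduced (cathode) and Ca²⁺/Ca is oxidized (anode), so E°cell = E°(Cr³⁺/Cr) − E°(Ca²⁺/Ca).
E°(Ca²⁺/Ca) = E°(cathode) − E°cell = −0.74 − (+2.12) = −2.86 V.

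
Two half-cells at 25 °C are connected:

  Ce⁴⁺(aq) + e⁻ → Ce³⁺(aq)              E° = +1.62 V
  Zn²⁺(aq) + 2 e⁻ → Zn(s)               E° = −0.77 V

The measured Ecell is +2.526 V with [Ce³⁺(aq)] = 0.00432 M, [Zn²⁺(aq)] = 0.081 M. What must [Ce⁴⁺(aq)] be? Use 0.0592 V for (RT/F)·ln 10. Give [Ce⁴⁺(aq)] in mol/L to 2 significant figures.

0.24 M

Ce⁴⁺/Ce³⁺ is the cathode (higher E°); E°cell = +1.62 − (−0.77) = +2.39 V with n = 2.
From the Nernst equation, log Q = n(E° − E)/0.0592 = 2·(+2.39 − (+2.526))/0.0592 = −4.595.
Balancing electrons gives 2 Ce⁴⁺(aq) + Zn(s) → 2 Ce³⁺(aq) + Zn²⁺(aq); thus Q = ([Ce³⁺(aq)]^2·[Zn²⁺(aq)]) / [Ce⁴⁺(aq)]^2.
Solving for the unknown gives log [Ce⁴⁺(aq)] = −0.613, so [Ce⁴⁺(aq)] ≈ 0.24 M.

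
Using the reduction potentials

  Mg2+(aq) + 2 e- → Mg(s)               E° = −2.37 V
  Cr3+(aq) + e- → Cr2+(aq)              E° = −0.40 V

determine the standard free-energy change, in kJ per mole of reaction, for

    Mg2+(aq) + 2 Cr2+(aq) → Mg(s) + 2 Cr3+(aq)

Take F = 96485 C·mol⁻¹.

In the reaction as written Mg2+(aq) is reduced, so the Mg²⁺/Mg couple is the cathode and Cr³⁺/Cr²⁺ is the anode.
E°cell = −2.37 − (−0.40) = −1.97 V; balancing electrons gives n = 2.
ΔG° = −nFE°cell = −(2)(96485)(−1.97) J/mol = +380 kJ/mol.

+380 kJ/mol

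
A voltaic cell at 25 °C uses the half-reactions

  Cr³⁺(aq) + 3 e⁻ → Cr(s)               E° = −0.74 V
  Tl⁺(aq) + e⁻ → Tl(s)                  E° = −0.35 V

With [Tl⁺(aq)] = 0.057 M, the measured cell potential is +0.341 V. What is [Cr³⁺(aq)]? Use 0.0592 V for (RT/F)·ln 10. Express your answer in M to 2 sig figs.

With Tl⁺/Tl at the cathode and Cr³⁺/Cr at the anode, E°cell = −0.35 − (−0.74) = +0.39 V (n = 3).
Since E = E° − (0.0592/n)·log Q, log Q = n(E° − E)/0.0592 = 2.483.
The balanced reaction is 3 Tl⁺(aq) + Cr(s) → 3 Tl(s) + Cr³⁺(aq), so Q = [Cr³⁺(aq)] / [Tl⁺(aq)]^3.
Solving for the unknown gives log [Cr³⁺(aq)] = −1.249, so [Cr³⁺(aq)] ≈ 0.056 M.

0.056 M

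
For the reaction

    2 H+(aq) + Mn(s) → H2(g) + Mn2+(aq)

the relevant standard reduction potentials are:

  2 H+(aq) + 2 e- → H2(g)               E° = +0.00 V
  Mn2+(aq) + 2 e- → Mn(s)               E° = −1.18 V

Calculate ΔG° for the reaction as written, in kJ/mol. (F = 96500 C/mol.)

−228 kJ/mol

In the reaction as written H+(aq) is reduced, so the 2H⁺/H₂ couple is the cathode and Mn²⁺/Mn is the anode.
E°cell = +0.00 − (−1.18) = +1.18 V; balancing electrons gives n = 2.
ΔG° = −nFE°cell = −(2)(96500)(+1.18) J/mol = −228 kJ/mol.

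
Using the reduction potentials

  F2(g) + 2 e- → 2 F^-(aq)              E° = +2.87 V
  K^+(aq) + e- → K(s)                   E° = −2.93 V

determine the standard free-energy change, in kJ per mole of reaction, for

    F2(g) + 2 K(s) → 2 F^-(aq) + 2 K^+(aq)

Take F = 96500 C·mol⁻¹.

In the reaction as written F2(g) is reduced, so the F₂/F⁻ couple is the cathode and K⁺/K is the anode.
E°cell = +2.87 − (−2.93) = +5.80 V; balancing electrons gives n = 2.
ΔG° = −nFE°cell = −(2)(96500)(+5.80) J/mol = −1119 kJ/mol.

−1119 kJ/mol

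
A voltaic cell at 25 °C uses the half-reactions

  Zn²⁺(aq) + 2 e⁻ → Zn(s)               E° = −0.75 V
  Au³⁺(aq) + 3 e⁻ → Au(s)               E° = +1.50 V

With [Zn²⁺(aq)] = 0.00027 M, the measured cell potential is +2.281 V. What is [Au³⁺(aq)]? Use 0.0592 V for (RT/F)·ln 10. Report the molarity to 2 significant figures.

With Au³⁺/Au at the cathode and Zn²⁺/Zn at the anode, E°cell = +1.50 − (−0.75) = +2.25 V (n = 6).
Rearranging E = E° − (0.0592/n)·log Q gives log Q = 6(+2.25 − (+2.281))/0.0592 = −3.142.
The balanced reaction is 2 Au³⁺(aq) + 3 Zn(s) → 2 Au(s) + 3 Zn²⁺(aq), so Q = [Zn²⁺(aq)]^3 / [Au³⁺(aq)]^2.
Solving for the unknown gives log [Au³⁺(aq)] = −3.782, so [Au³⁺(aq)] ≈ 0.00017 M.

0.00017 M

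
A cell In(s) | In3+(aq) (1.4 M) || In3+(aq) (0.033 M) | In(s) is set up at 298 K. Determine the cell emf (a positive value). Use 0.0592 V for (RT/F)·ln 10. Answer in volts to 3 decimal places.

0.032 V

For a concentration cell E°cell = 0, since both electrodes use the same couple.
The compartment with the higher In3+(aq) concentration (1.4 M) acts as the cathode; ions are reduced there and produced at the dilute (0.033 M) anode.
With n = 3, Ecell = −(0.0592/3)·log([dilute]/[conc]) = −(0.0592/3)·log(0.033/1.4) = +0.032 V.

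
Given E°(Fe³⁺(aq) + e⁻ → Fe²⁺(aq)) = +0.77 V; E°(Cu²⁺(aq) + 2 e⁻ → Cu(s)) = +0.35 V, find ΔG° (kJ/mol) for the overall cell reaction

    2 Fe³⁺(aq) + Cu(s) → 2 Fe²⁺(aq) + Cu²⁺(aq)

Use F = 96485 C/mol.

In the reaction as written Fe³⁺(aq) is reduced, so the Fe³⁺/Fe²⁺ couple is the cathode and Cu²⁺/Cu is the anode.
E°cell = +0.77 − (+0.35) = +0.42 V; balancing electrons gives n = 2.
ΔG° = −nFE°cell = −(2)(96485)(+0.42) J/mol = −81.0 kJ/mol.

−81.0 kJ/mol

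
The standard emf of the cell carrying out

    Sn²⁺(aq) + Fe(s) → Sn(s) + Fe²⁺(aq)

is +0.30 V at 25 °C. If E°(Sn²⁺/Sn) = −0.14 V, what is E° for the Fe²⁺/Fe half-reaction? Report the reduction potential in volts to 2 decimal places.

In the reaction as written the Sn²⁺/Sn couple is reduced (cathode) and Fe²⁺/Fe is oxidized (anode), so E°cell = E°(Sn²⁺/Sn) − E°(Fe²⁺/Fe).
E°(Fe²⁺/Fe) = E°(cathode) − E°cell = −0.14 − (+0.30) = −0.44 V.

−0.44 V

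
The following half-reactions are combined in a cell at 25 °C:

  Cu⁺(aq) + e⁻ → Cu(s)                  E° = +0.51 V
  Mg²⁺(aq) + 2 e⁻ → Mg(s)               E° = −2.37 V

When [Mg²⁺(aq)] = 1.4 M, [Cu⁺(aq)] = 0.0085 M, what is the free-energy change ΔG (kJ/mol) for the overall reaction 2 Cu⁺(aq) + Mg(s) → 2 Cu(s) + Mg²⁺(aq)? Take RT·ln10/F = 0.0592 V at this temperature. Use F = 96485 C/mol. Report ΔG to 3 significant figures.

−531 kJ/mol

The standard cell potential is +0.51 − (−2.37) = +2.88 V, with n = 2 electrons in the balanced equation.
The reaction quotient is [Mg²⁺(aq)] / [Cu⁺(aq)]^2 = 1.94×10^4; by Nernst, E = +2.88 − (0.0592/2)(4.287) = +2.7531 V.
Finally ΔG = −nFE = −(2)(96485 C/mol)(+2.7531 V) = −531 kJ/mol.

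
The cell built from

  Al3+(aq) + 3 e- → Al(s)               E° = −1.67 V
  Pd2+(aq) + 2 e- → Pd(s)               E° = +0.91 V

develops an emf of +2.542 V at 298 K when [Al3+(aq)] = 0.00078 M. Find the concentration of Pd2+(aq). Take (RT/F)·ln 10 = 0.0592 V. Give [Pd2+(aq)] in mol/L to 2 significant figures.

0.00044 M

Pd²⁺/Pd is the cathode (higher E°); E°cell = +0.91 − (−1.67) = +2.58 V with n = 6.
From the Nernst equation, log Q = n(E° − E)/0.0592 = 6·(+2.58 − (+2.542))/0.0592 = 3.851.
Balancing electrons gives 3 Pd2+(aq) + 2 Al(s) → 3 Pd(s) + 2 Al3+(aq); thus Q = [Al3+(aq)]^2 / [Pd2+(aq)]^3.
Solving for the unknown gives log [Pd2+(aq)] = −3.356, so [Pd2+(aq)] ≈ 0.00044 M.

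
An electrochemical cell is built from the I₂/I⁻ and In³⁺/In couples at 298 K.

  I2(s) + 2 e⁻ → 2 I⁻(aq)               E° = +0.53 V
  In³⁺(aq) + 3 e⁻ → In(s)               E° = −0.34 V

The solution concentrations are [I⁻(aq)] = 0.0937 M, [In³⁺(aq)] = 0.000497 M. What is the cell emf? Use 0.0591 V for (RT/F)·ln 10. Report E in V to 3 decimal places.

+0.996 V

I₂/I⁻ is reduced (cathode, E° = +0.53 V) and In³⁺/In is oxidized (anode).
E°cell = +0.53 − (−0.34) = +0.87 V, with n = 6 electrons transferred.
Balancing gives 3 I2(s) + 2 In(s) → 6 I⁻(aq) + 2 In³⁺(aq); hence Q = [I⁻(aq)]^6·[In³⁺(aq)]^2 = 1.67×10^−13 (log Q = −12.777).
Applying E = E° − (RT ln10/nF)·log Q gives +0.87 − (0.0591/6)(−12.777) = +0.996 V.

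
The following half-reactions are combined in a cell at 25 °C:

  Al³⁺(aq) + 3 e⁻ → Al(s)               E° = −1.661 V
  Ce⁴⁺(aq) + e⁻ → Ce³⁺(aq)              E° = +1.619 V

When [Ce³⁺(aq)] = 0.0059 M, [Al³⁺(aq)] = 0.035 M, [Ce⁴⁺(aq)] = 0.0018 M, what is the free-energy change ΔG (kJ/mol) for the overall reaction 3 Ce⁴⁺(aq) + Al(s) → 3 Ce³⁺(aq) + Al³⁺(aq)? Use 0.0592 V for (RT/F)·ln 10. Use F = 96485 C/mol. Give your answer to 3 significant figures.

−949 kJ/mol

The standard cell potential is +1.619 − (−1.661) = +3.280 V, with n = 3 electrons in the balanced equation.
Here Q = ([Ce³⁺(aq)]^3·[Al³⁺(aq)]) / [Ce⁴⁺(aq)]^3 = 1.23 (log Q = 0.091), giving E = +3.280 − (0.0592/3)·(0.091) = +3.2782 V.
Finally ΔG = −nFE = −(3)(96485 C/mol)(+3.2782 V) = −949 kJ/mol.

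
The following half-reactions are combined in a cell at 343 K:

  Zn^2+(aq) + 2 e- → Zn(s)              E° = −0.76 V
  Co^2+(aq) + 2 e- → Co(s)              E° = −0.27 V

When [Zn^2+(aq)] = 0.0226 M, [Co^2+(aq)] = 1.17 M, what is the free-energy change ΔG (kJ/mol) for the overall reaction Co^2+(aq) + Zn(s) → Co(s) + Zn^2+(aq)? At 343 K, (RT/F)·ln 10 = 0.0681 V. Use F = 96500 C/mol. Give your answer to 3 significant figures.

The standard cell potential is −0.27 − (−0.76) = +0.49 V, with n = 2 electrons in the balanced equation.
The reaction quotient is [Zn^2+(aq)] / [Co^2+(aq)] = 0.0193; by Nernst, E = +0.49 − (0.0681/2)(−1.714) = +0.5484 V.
ΔG = −nFE = −(2)(96500)(+0.5484) J/mol = −106 kJ/mol.

−106 kJ/mol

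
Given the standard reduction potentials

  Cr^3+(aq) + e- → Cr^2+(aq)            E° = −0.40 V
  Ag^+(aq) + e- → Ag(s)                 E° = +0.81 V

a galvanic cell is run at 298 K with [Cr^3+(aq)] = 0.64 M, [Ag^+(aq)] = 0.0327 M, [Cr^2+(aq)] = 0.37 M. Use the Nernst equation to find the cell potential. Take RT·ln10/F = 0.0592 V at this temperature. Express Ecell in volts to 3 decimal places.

The Ag⁺/Ag couple has the more positive E°, so it is the cathode; Cr³⁺/Cr²⁺ is the anode.
E°cell = +0.81 − (−0.40) = +1.21 V, with n = 1 electron transferred.
The balanced reaction is Ag^+(aq) + Cr^2+(aq) → Ag(s) + Cr^3+(aq), so Q = [Cr^3+(aq)] / ([Ag^+(aq)]·[Cr^2+(aq)]) = 52.9 and log Q = 1.723.
Applying E = E° − (RT ln10/nF)·log Q gives +1.21 − (0.0592/1)(1.723) = +1.108 V.

+1.108 V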